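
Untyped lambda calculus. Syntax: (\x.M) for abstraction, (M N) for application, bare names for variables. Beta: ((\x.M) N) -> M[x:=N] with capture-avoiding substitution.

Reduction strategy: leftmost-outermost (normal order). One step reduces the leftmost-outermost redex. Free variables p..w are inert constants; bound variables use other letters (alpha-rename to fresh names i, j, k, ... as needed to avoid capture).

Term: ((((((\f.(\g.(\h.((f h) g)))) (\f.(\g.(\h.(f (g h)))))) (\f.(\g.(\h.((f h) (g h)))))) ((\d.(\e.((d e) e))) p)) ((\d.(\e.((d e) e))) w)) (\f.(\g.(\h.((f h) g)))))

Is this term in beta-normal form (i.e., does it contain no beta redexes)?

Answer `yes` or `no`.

Answer: no

Derivation:
Term: ((((((\f.(\g.(\h.((f h) g)))) (\f.(\g.(\h.(f (g h)))))) (\f.(\g.(\h.((f h) (g h)))))) ((\d.(\e.((d e) e))) p)) ((\d.(\e.((d e) e))) w)) (\f.(\g.(\h.((f h) g)))))
Found 3 beta redex(es).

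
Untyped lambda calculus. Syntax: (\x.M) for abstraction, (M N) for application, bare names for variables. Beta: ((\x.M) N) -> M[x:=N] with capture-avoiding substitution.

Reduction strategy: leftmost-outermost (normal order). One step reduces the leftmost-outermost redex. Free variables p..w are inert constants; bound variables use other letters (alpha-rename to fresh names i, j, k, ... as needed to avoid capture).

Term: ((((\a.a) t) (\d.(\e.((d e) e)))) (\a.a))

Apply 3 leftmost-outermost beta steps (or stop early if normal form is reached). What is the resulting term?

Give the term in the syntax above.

Step 0: ((((\a.a) t) (\d.(\e.((d e) e)))) (\a.a))
Step 1: ((t (\d.(\e.((d e) e)))) (\a.a))
Step 2: (normal form reached)

Answer: ((t (\d.(\e.((d e) e)))) (\a.a))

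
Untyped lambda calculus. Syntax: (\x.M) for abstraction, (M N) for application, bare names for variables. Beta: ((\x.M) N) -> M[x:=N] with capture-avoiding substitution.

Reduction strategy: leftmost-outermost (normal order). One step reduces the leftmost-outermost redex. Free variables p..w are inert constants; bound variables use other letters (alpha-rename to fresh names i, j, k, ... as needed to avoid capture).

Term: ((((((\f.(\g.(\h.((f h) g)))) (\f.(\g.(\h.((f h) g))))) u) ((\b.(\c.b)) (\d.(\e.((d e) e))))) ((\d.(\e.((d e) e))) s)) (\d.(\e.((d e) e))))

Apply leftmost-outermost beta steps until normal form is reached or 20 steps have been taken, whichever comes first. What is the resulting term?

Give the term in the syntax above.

Step 0: ((((((\f.(\g.(\h.((f h) g)))) (\f.(\g.(\h.((f h) g))))) u) ((\b.(\c.b)) (\d.(\e.((d e) e))))) ((\d.(\e.((d e) e))) s)) (\d.(\e.((d e) e))))
Step 1: (((((\g.(\h.(((\f.(\g.(\h.((f h) g)))) h) g))) u) ((\b.(\c.b)) (\d.(\e.((d e) e))))) ((\d.(\e.((d e) e))) s)) (\d.(\e.((d e) e))))
Step 2: ((((\h.(((\f.(\g.(\h.((f h) g)))) h) u)) ((\b.(\c.b)) (\d.(\e.((d e) e))))) ((\d.(\e.((d e) e))) s)) (\d.(\e.((d e) e))))
Step 3: (((((\f.(\g.(\h.((f h) g)))) ((\b.(\c.b)) (\d.(\e.((d e) e))))) u) ((\d.(\e.((d e) e))) s)) (\d.(\e.((d e) e))))
Step 4: ((((\g.(\h.((((\b.(\c.b)) (\d.(\e.((d e) e)))) h) g))) u) ((\d.(\e.((d e) e))) s)) (\d.(\e.((d e) e))))
Step 5: (((\h.((((\b.(\c.b)) (\d.(\e.((d e) e)))) h) u)) ((\d.(\e.((d e) e))) s)) (\d.(\e.((d e) e))))
Step 6: (((((\b.(\c.b)) (\d.(\e.((d e) e)))) ((\d.(\e.((d e) e))) s)) u) (\d.(\e.((d e) e))))
Step 7: ((((\c.(\d.(\e.((d e) e)))) ((\d.(\e.((d e) e))) s)) u) (\d.(\e.((d e) e))))
Step 8: (((\d.(\e.((d e) e))) u) (\d.(\e.((d e) e))))
Step 9: ((\e.((u e) e)) (\d.(\e.((d e) e))))
Step 10: ((u (\d.(\e.((d e) e)))) (\d.(\e.((d e) e))))

Answer: ((u (\d.(\e.((d e) e)))) (\d.(\e.((d e) e))))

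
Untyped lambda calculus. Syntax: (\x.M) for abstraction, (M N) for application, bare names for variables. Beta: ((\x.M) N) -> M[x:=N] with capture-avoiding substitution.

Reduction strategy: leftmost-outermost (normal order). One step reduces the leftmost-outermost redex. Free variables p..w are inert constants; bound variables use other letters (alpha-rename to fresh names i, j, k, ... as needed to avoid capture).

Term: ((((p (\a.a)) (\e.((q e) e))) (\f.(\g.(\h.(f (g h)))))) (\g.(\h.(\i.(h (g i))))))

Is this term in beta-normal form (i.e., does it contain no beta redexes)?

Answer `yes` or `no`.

Term: ((((p (\a.a)) (\e.((q e) e))) (\f.(\g.(\h.(f (g h)))))) (\g.(\h.(\i.(h (g i))))))
No beta redexes found.

Answer: yes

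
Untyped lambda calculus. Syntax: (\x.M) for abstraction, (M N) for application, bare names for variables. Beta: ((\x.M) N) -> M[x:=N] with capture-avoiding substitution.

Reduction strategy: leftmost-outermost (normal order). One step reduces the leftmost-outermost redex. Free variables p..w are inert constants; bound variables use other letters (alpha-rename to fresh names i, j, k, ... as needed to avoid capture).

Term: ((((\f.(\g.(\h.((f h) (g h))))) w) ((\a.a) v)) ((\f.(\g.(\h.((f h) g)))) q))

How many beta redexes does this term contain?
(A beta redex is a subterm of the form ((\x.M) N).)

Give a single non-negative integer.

Term: ((((\f.(\g.(\h.((f h) (g h))))) w) ((\a.a) v)) ((\f.(\g.(\h.((f h) g)))) q))
  Redex: ((\f.(\g.(\h.((f h) (g h))))) w)
  Redex: ((\a.a) v)
  Redex: ((\f.(\g.(\h.((f h) g)))) q)
Total redexes: 3

Answer: 3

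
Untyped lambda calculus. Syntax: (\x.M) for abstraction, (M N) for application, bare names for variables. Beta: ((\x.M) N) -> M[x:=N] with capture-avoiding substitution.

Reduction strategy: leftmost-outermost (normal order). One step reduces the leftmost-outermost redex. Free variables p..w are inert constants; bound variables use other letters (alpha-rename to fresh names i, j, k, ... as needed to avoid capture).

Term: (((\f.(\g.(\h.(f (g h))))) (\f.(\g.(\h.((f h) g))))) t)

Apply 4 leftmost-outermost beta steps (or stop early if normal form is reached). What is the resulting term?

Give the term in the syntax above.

Step 0: (((\f.(\g.(\h.(f (g h))))) (\f.(\g.(\h.((f h) g))))) t)
Step 1: ((\g.(\h.((\f.(\g.(\h.((f h) g)))) (g h)))) t)
Step 2: (\h.((\f.(\g.(\h.((f h) g)))) (t h)))
Step 3: (\h.(\g.(\i.(((t h) i) g))))
Step 4: (normal form reached)

Answer: (\h.(\g.(\i.(((t h) i) g))))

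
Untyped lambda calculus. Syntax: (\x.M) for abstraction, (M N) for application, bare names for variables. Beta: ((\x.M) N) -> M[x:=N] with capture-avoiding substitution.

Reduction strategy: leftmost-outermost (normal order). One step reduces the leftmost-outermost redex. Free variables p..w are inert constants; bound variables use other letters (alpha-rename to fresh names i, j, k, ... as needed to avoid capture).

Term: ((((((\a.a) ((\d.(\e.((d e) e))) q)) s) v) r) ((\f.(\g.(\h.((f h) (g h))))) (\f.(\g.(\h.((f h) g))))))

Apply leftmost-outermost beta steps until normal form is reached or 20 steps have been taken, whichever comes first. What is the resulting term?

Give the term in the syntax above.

Answer: (((((q s) s) v) r) (\g.(\h.(\i.((h i) (g h))))))

Derivation:
Step 0: ((((((\a.a) ((\d.(\e.((d e) e))) q)) s) v) r) ((\f.(\g.(\h.((f h) (g h))))) (\f.(\g.(\h.((f h) g))))))
Step 1: ((((((\d.(\e.((d e) e))) q) s) v) r) ((\f.(\g.(\h.((f h) (g h))))) (\f.(\g.(\h.((f h) g))))))
Step 2: (((((\e.((q e) e)) s) v) r) ((\f.(\g.(\h.((f h) (g h))))) (\f.(\g.(\h.((f h) g))))))
Step 3: (((((q s) s) v) r) ((\f.(\g.(\h.((f h) (g h))))) (\f.(\g.(\h.((f h) g))))))
Step 4: (((((q s) s) v) r) (\g.(\h.(((\f.(\g.(\h.((f h) g)))) h) (g h)))))
Step 5: (((((q s) s) v) r) (\g.(\h.((\g.(\i.((h i) g))) (g h)))))
Step 6: (((((q s) s) v) r) (\g.(\h.(\i.((h i) (g h))))))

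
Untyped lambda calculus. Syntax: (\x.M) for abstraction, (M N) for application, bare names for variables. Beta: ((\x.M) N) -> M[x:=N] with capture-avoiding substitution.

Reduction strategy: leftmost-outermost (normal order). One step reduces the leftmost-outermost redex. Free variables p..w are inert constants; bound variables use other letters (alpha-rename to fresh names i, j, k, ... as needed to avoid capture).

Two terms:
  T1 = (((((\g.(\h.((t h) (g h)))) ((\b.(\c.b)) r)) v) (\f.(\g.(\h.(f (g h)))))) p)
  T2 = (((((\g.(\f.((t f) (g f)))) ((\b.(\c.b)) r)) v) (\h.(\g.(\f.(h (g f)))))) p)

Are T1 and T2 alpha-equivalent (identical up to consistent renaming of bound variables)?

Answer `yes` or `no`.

Term 1: (((((\g.(\h.((t h) (g h)))) ((\b.(\c.b)) r)) v) (\f.(\g.(\h.(f (g h)))))) p)
Term 2: (((((\g.(\f.((t f) (g f)))) ((\b.(\c.b)) r)) v) (\h.(\g.(\f.(h (g f)))))) p)
Alpha-equivalence: compare structure up to binder renaming.
Result: True

Answer: yes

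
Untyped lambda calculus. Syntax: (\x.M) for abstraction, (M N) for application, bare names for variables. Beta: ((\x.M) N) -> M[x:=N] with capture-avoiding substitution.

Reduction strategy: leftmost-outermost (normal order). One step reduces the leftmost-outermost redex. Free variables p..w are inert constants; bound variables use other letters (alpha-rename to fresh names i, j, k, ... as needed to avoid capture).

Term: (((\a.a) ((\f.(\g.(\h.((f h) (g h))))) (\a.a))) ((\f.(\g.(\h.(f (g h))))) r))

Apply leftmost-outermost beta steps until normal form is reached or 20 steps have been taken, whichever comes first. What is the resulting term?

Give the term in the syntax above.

Step 0: (((\a.a) ((\f.(\g.(\h.((f h) (g h))))) (\a.a))) ((\f.(\g.(\h.(f (g h))))) r))
Step 1: (((\f.(\g.(\h.((f h) (g h))))) (\a.a)) ((\f.(\g.(\h.(f (g h))))) r))
Step 2: ((\g.(\h.(((\a.a) h) (g h)))) ((\f.(\g.(\h.(f (g h))))) r))
Step 3: (\h.(((\a.a) h) (((\f.(\g.(\h.(f (g h))))) r) h)))
Step 4: (\h.(h (((\f.(\g.(\h.(f (g h))))) r) h)))
Step 5: (\h.(h ((\g.(\h.(r (g h)))) h)))
Step 6: (\h.(h (\i.(r (h i)))))

Answer: (\h.(h (\i.(r (h i)))))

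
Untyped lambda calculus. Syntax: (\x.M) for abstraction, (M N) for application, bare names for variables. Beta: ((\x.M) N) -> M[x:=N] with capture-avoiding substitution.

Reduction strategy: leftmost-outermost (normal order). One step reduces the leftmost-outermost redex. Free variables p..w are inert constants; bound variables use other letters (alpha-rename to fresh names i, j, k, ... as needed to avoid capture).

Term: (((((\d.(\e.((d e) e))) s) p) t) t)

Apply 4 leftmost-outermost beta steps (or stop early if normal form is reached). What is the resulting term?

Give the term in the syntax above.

Answer: ((((s p) p) t) t)

Derivation:
Step 0: (((((\d.(\e.((d e) e))) s) p) t) t)
Step 1: ((((\e.((s e) e)) p) t) t)
Step 2: ((((s p) p) t) t)
Step 3: (normal form reached)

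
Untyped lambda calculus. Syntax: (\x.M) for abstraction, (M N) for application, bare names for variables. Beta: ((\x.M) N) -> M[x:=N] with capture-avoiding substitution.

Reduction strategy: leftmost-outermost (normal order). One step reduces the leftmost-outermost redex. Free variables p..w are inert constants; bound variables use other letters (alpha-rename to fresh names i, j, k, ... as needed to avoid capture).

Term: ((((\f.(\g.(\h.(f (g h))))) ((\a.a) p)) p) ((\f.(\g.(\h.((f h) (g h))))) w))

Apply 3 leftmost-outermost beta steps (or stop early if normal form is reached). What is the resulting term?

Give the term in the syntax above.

Answer: (((\a.a) p) (p ((\f.(\g.(\h.((f h) (g h))))) w)))

Derivation:
Step 0: ((((\f.(\g.(\h.(f (g h))))) ((\a.a) p)) p) ((\f.(\g.(\h.((f h) (g h))))) w))
Step 1: (((\g.(\h.(((\a.a) p) (g h)))) p) ((\f.(\g.(\h.((f h) (g h))))) w))
Step 2: ((\h.(((\a.a) p) (p h))) ((\f.(\g.(\h.((f h) (g h))))) w))
Step 3: (((\a.a) p) (p ((\f.(\g.(\h.((f h) (g h))))) w)))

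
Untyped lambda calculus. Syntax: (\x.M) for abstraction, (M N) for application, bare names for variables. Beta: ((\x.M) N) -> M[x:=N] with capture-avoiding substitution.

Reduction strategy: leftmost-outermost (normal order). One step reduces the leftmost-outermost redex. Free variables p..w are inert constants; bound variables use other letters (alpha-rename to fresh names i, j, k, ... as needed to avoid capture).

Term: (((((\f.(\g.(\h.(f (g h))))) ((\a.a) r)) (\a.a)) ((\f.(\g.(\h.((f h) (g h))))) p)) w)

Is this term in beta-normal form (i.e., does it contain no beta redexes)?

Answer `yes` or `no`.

Term: (((((\f.(\g.(\h.(f (g h))))) ((\a.a) r)) (\a.a)) ((\f.(\g.(\h.((f h) (g h))))) p)) w)
Found 3 beta redex(es).

Answer: no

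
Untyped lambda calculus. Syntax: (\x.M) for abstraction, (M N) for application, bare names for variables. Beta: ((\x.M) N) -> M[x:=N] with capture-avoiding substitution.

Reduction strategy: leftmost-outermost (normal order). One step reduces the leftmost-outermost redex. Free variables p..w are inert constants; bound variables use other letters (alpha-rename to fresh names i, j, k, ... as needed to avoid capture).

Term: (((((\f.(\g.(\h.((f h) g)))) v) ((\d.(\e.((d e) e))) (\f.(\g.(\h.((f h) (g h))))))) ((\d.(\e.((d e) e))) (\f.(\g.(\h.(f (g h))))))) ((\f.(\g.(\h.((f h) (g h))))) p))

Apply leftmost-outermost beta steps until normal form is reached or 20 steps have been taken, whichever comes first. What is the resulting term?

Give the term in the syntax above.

Answer: (((v (\e.(\h.(e (e h))))) (\e.(\h.((e h) (e h))))) (\g.(\h.((p h) (g h)))))

Derivation:
Step 0: (((((\f.(\g.(\h.((f h) g)))) v) ((\d.(\e.((d e) e))) (\f.(\g.(\h.((f h) (g h))))))) ((\d.(\e.((d e) e))) (\f.(\g.(\h.(f (g h))))))) ((\f.(\g.(\h.((f h) (g h))))) p))
Step 1: ((((\g.(\h.((v h) g))) ((\d.(\e.((d e) e))) (\f.(\g.(\h.((f h) (g h))))))) ((\d.(\e.((d e) e))) (\f.(\g.(\h.(f (g h))))))) ((\f.(\g.(\h.((f h) (g h))))) p))
Step 2: (((\h.((v h) ((\d.(\e.((d e) e))) (\f.(\g.(\h.((f h) (g h)))))))) ((\d.(\e.((d e) e))) (\f.(\g.(\h.(f (g h))))))) ((\f.(\g.(\h.((f h) (g h))))) p))
Step 3: (((v ((\d.(\e.((d e) e))) (\f.(\g.(\h.(f (g h))))))) ((\d.(\e.((d e) e))) (\f.(\g.(\h.((f h) (g h))))))) ((\f.(\g.(\h.((f h) (g h))))) p))
Step 4: (((v (\e.(((\f.(\g.(\h.(f (g h))))) e) e))) ((\d.(\e.((d e) e))) (\f.(\g.(\h.((f h) (g h))))))) ((\f.(\g.(\h.((f h) (g h))))) p))
Step 5: (((v (\e.((\g.(\h.(e (g h)))) e))) ((\d.(\e.((d e) e))) (\f.(\g.(\h.((f h) (g h))))))) ((\f.(\g.(\h.((f h) (g h))))) p))
Step 6: (((v (\e.(\h.(e (e h))))) ((\d.(\e.((d e) e))) (\f.(\g.(\h.((f h) (g h))))))) ((\f.(\g.(\h.((f h) (g h))))) p))
Step 7: (((v (\e.(\h.(e (e h))))) (\e.(((\f.(\g.(\h.((f h) (g h))))) e) e))) ((\f.(\g.(\h.((f h) (g h))))) p))
Step 8: (((v (\e.(\h.(e (e h))))) (\e.((\g.(\h.((e h) (g h)))) e))) ((\f.(\g.(\h.((f h) (g h))))) p))
Step 9: (((v (\e.(\h.(e (e h))))) (\e.(\h.((e h) (e h))))) ((\f.(\g.(\h.((f h) (g h))))) p))
Step 10: (((v (\e.(\h.(e (e h))))) (\e.(\h.((e h) (e h))))) (\g.(\h.((p h) (g h)))))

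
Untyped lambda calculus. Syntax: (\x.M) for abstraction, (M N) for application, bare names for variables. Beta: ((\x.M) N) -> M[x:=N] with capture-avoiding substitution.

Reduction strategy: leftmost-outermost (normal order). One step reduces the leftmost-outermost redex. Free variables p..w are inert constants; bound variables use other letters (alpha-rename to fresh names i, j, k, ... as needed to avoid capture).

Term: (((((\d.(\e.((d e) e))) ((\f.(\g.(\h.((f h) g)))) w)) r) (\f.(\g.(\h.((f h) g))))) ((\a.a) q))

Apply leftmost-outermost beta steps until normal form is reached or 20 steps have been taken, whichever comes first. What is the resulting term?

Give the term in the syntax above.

Answer: ((((w r) r) (\f.(\g.(\h.((f h) g))))) q)

Derivation:
Step 0: (((((\d.(\e.((d e) e))) ((\f.(\g.(\h.((f h) g)))) w)) r) (\f.(\g.(\h.((f h) g))))) ((\a.a) q))
Step 1: ((((\e.((((\f.(\g.(\h.((f h) g)))) w) e) e)) r) (\f.(\g.(\h.((f h) g))))) ((\a.a) q))
Step 2: ((((((\f.(\g.(\h.((f h) g)))) w) r) r) (\f.(\g.(\h.((f h) g))))) ((\a.a) q))
Step 3: (((((\g.(\h.((w h) g))) r) r) (\f.(\g.(\h.((f h) g))))) ((\a.a) q))
Step 4: ((((\h.((w h) r)) r) (\f.(\g.(\h.((f h) g))))) ((\a.a) q))
Step 5: ((((w r) r) (\f.(\g.(\h.((f h) g))))) ((\a.a) q))
Step 6: ((((w r) r) (\f.(\g.(\h.((f h) g))))) q)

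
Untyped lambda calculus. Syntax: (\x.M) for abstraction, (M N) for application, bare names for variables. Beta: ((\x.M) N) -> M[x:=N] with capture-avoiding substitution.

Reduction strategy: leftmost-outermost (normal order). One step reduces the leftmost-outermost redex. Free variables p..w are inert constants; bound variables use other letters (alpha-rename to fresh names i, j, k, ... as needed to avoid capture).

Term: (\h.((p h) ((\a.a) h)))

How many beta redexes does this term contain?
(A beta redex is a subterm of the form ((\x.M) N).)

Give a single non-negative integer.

Term: (\h.((p h) ((\a.a) h)))
  Redex: ((\a.a) h)
Total redexes: 1

Answer: 1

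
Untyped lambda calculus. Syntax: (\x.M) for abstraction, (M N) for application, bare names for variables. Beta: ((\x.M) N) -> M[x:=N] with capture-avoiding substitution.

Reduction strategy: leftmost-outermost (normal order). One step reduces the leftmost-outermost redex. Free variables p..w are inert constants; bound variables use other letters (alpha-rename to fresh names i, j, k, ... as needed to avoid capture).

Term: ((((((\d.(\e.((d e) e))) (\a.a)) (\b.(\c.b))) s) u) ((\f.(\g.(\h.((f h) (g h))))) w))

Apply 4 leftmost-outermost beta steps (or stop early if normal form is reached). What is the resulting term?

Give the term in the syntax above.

Answer: ((((\c.(\b.(\c.b))) s) u) ((\f.(\g.(\h.((f h) (g h))))) w))

Derivation:
Step 0: ((((((\d.(\e.((d e) e))) (\a.a)) (\b.(\c.b))) s) u) ((\f.(\g.(\h.((f h) (g h))))) w))
Step 1: (((((\e.(((\a.a) e) e)) (\b.(\c.b))) s) u) ((\f.(\g.(\h.((f h) (g h))))) w))
Step 2: ((((((\a.a) (\b.(\c.b))) (\b.(\c.b))) s) u) ((\f.(\g.(\h.((f h) (g h))))) w))
Step 3: (((((\b.(\c.b)) (\b.(\c.b))) s) u) ((\f.(\g.(\h.((f h) (g h))))) w))
Step 4: ((((\c.(\b.(\c.b))) s) u) ((\f.(\g.(\h.((f h) (g h))))) w))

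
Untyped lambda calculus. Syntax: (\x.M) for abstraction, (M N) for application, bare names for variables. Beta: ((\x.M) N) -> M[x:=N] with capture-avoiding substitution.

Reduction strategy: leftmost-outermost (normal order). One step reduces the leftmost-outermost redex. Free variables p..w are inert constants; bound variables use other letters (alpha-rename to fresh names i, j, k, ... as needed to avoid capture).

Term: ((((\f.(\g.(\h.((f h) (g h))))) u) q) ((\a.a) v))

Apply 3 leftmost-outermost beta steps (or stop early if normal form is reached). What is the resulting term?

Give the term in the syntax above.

Step 0: ((((\f.(\g.(\h.((f h) (g h))))) u) q) ((\a.a) v))
Step 1: (((\g.(\h.((u h) (g h)))) q) ((\a.a) v))
Step 2: ((\h.((u h) (q h))) ((\a.a) v))
Step 3: ((u ((\a.a) v)) (q ((\a.a) v)))

Answer: ((u ((\a.a) v)) (q ((\a.a) v)))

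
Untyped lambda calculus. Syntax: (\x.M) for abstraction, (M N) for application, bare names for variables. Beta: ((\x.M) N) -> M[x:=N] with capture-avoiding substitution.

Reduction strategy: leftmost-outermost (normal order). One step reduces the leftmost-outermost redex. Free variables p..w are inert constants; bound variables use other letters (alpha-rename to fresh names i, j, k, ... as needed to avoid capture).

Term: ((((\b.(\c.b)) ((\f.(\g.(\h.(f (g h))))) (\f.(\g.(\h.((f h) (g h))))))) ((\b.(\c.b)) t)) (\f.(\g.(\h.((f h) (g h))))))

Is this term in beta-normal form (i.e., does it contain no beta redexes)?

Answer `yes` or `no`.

Answer: no

Derivation:
Term: ((((\b.(\c.b)) ((\f.(\g.(\h.(f (g h))))) (\f.(\g.(\h.((f h) (g h))))))) ((\b.(\c.b)) t)) (\f.(\g.(\h.((f h) (g h))))))
Found 3 beta redex(es).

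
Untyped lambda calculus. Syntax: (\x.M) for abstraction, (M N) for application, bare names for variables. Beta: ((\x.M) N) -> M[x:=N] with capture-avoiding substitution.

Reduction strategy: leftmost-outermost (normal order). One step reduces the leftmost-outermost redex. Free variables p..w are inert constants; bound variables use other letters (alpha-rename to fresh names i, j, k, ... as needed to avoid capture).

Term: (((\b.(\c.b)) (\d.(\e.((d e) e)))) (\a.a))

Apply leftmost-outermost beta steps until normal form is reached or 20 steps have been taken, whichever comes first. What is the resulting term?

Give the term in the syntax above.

Step 0: (((\b.(\c.b)) (\d.(\e.((d e) e)))) (\a.a))
Step 1: ((\c.(\d.(\e.((d e) e)))) (\a.a))
Step 2: (\d.(\e.((d e) e)))

Answer: (\d.(\e.((d e) e)))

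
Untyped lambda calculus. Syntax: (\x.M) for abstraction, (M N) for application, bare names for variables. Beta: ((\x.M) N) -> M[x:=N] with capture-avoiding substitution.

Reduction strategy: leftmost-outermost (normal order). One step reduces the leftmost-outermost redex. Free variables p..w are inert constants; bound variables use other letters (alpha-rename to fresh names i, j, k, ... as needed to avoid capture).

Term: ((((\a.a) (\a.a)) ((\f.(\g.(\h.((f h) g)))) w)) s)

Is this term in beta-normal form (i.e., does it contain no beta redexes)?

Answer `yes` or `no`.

Answer: no

Derivation:
Term: ((((\a.a) (\a.a)) ((\f.(\g.(\h.((f h) g)))) w)) s)
Found 2 beta redex(es).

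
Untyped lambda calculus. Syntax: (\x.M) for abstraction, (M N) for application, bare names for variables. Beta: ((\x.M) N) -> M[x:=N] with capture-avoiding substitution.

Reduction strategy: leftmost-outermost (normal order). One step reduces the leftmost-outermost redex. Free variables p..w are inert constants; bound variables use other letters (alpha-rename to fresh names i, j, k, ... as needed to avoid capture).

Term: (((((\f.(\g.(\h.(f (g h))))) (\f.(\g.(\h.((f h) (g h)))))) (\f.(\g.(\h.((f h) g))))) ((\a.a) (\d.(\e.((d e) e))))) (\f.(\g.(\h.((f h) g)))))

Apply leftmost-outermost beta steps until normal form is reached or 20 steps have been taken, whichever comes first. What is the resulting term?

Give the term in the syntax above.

Step 0: (((((\f.(\g.(\h.(f (g h))))) (\f.(\g.(\h.((f h) (g h)))))) (\f.(\g.(\h.((f h) g))))) ((\a.a) (\d.(\e.((d e) e))))) (\f.(\g.(\h.((f h) g)))))
Step 1: ((((\g.(\h.((\f.(\g.(\h.((f h) (g h))))) (g h)))) (\f.(\g.(\h.((f h) g))))) ((\a.a) (\d.(\e.((d e) e))))) (\f.(\g.(\h.((f h) g)))))
Step 2: (((\h.((\f.(\g.(\h.((f h) (g h))))) ((\f.(\g.(\h.((f h) g)))) h))) ((\a.a) (\d.(\e.((d e) e))))) (\f.(\g.(\h.((f h) g)))))
Step 3: (((\f.(\g.(\h.((f h) (g h))))) ((\f.(\g.(\h.((f h) g)))) ((\a.a) (\d.(\e.((d e) e)))))) (\f.(\g.(\h.((f h) g)))))
Step 4: ((\g.(\h.((((\f.(\g.(\h.((f h) g)))) ((\a.a) (\d.(\e.((d e) e))))) h) (g h)))) (\f.(\g.(\h.((f h) g)))))
Step 5: (\h.((((\f.(\g.(\h.((f h) g)))) ((\a.a) (\d.(\e.((d e) e))))) h) ((\f.(\g.(\h.((f h) g)))) h)))
Step 6: (\h.(((\g.(\h.((((\a.a) (\d.(\e.((d e) e)))) h) g))) h) ((\f.(\g.(\h.((f h) g)))) h)))
Step 7: (\h.((\i.((((\a.a) (\d.(\e.((d e) e)))) i) h)) ((\f.(\g.(\h.((f h) g)))) h)))
Step 8: (\h.((((\a.a) (\d.(\e.((d e) e)))) ((\f.(\g.(\h.((f h) g)))) h)) h))
Step 9: (\h.(((\d.(\e.((d e) e))) ((\f.(\g.(\h.((f h) g)))) h)) h))
Step 10: (\h.((\e.((((\f.(\g.(\h.((f h) g)))) h) e) e)) h))
Step 11: (\h.((((\f.(\g.(\h.((f h) g)))) h) h) h))
Step 12: (\h.(((\g.(\i.((h i) g))) h) h))
Step 13: (\h.((\i.((h i) h)) h))
Step 14: (\h.((h h) h))

Answer: (\h.((h h) h))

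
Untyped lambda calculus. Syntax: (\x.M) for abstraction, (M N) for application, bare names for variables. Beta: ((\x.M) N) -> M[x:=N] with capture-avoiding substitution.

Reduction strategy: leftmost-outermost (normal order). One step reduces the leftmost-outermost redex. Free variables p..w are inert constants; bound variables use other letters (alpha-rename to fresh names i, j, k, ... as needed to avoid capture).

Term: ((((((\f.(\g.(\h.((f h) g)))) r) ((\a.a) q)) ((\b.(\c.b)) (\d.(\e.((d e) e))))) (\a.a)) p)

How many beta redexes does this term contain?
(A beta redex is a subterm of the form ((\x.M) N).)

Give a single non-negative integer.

Term: ((((((\f.(\g.(\h.((f h) g)))) r) ((\a.a) q)) ((\b.(\c.b)) (\d.(\e.((d e) e))))) (\a.a)) p)
  Redex: ((\f.(\g.(\h.((f h) g)))) r)
  Redex: ((\a.a) q)
  Redex: ((\b.(\c.b)) (\d.(\e.((d e) e))))
Total redexes: 3

Answer: 3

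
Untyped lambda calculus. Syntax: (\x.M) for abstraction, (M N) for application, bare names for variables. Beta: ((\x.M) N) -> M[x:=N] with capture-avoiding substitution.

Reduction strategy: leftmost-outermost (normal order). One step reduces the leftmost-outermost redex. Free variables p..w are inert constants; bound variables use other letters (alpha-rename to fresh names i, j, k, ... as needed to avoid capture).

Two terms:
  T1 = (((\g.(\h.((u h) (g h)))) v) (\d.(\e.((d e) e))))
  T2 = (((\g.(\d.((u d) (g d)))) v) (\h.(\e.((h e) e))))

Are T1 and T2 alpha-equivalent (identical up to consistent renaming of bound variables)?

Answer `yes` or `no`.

Term 1: (((\g.(\h.((u h) (g h)))) v) (\d.(\e.((d e) e))))
Term 2: (((\g.(\d.((u d) (g d)))) v) (\h.(\e.((h e) e))))
Alpha-equivalence: compare structure up to binder renaming.
Result: True

Answer: yes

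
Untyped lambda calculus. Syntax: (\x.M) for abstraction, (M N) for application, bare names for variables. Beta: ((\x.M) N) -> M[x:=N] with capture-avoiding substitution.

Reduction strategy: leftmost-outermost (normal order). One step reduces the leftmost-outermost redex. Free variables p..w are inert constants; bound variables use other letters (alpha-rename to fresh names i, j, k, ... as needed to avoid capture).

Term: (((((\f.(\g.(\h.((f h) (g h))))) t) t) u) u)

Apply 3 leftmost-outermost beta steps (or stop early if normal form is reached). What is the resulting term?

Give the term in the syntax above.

Answer: (((t u) (t u)) u)

Derivation:
Step 0: (((((\f.(\g.(\h.((f h) (g h))))) t) t) u) u)
Step 1: ((((\g.(\h.((t h) (g h)))) t) u) u)
Step 2: (((\h.((t h) (t h))) u) u)
Step 3: (((t u) (t u)) u)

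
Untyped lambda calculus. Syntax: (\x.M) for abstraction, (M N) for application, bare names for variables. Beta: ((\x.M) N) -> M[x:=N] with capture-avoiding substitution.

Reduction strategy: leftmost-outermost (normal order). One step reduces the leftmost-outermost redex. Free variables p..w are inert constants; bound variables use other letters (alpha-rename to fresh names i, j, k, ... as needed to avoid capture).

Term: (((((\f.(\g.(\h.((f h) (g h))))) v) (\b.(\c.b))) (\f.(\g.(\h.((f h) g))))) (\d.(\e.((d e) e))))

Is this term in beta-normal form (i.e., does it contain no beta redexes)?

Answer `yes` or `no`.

Term: (((((\f.(\g.(\h.((f h) (g h))))) v) (\b.(\c.b))) (\f.(\g.(\h.((f h) g))))) (\d.(\e.((d e) e))))
Found 1 beta redex(es).

Answer: no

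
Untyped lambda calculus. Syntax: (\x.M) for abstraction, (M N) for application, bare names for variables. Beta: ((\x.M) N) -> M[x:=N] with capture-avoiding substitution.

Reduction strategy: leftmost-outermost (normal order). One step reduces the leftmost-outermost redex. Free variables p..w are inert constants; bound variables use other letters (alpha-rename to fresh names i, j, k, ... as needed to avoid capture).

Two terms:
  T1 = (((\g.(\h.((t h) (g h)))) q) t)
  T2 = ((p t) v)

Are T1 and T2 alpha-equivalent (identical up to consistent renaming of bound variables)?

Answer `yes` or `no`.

Term 1: (((\g.(\h.((t h) (g h)))) q) t)
Term 2: ((p t) v)
Alpha-equivalence: compare structure up to binder renaming.
Result: False

Answer: no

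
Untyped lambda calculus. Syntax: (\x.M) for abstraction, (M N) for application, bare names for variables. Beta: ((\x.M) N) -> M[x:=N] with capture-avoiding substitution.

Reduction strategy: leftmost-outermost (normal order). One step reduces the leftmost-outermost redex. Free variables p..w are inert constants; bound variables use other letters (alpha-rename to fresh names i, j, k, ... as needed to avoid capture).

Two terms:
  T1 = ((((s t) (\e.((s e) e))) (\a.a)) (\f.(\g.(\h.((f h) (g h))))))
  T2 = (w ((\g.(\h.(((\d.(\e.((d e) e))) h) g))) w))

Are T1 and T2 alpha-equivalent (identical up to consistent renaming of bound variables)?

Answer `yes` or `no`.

Answer: no

Derivation:
Term 1: ((((s t) (\e.((s e) e))) (\a.a)) (\f.(\g.(\h.((f h) (g h))))))
Term 2: (w ((\g.(\h.(((\d.(\e.((d e) e))) h) g))) w))
Alpha-equivalence: compare structure up to binder renaming.
Result: False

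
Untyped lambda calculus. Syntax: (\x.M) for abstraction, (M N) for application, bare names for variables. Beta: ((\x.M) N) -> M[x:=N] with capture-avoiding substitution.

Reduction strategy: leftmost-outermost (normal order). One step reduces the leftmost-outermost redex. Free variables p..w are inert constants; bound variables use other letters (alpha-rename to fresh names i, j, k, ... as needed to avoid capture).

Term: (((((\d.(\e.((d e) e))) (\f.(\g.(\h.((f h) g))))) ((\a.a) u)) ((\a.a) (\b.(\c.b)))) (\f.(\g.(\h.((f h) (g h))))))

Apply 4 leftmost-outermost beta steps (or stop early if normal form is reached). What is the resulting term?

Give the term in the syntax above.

Step 0: (((((\d.(\e.((d e) e))) (\f.(\g.(\h.((f h) g))))) ((\a.a) u)) ((\a.a) (\b.(\c.b)))) (\f.(\g.(\h.((f h) (g h))))))
Step 1: ((((\e.(((\f.(\g.(\h.((f h) g)))) e) e)) ((\a.a) u)) ((\a.a) (\b.(\c.b)))) (\f.(\g.(\h.((f h) (g h))))))
Step 2: (((((\f.(\g.(\h.((f h) g)))) ((\a.a) u)) ((\a.a) u)) ((\a.a) (\b.(\c.b)))) (\f.(\g.(\h.((f h) (g h))))))
Step 3: ((((\g.(\h.((((\a.a) u) h) g))) ((\a.a) u)) ((\a.a) (\b.(\c.b)))) (\f.(\g.(\h.((f h) (g h))))))
Step 4: (((\h.((((\a.a) u) h) ((\a.a) u))) ((\a.a) (\b.(\c.b)))) (\f.(\g.(\h.((f h) (g h))))))

Answer: (((\h.((((\a.a) u) h) ((\a.a) u))) ((\a.a) (\b.(\c.b)))) (\f.(\g.(\h.((f h) (g h))))))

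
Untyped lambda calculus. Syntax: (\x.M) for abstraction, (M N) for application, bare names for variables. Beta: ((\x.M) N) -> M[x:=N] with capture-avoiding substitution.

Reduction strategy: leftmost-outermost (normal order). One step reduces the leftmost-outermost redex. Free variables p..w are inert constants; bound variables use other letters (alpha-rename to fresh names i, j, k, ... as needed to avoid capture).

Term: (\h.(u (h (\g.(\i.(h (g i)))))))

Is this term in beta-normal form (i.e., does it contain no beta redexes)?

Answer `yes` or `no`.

Answer: yes

Derivation:
Term: (\h.(u (h (\g.(\i.(h (g i)))))))
No beta redexes found.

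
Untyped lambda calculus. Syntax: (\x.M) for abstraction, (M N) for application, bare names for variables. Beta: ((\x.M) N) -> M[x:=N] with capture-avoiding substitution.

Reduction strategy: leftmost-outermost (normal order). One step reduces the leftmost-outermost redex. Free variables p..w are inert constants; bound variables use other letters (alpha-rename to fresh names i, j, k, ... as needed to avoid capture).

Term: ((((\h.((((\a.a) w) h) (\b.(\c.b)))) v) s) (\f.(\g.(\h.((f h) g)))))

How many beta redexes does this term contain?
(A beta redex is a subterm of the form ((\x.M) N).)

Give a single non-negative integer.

Answer: 2

Derivation:
Term: ((((\h.((((\a.a) w) h) (\b.(\c.b)))) v) s) (\f.(\g.(\h.((f h) g)))))
  Redex: ((\h.((((\a.a) w) h) (\b.(\c.b)))) v)
  Redex: ((\a.a) w)
Total redexes: 2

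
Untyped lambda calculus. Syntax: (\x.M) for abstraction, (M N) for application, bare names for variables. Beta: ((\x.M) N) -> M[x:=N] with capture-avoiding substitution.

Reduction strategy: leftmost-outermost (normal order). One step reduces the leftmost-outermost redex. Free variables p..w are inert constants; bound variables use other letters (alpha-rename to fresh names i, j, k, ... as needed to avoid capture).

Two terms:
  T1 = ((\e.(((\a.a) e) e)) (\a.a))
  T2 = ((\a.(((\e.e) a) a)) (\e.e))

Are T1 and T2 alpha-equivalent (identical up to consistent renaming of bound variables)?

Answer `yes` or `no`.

Term 1: ((\e.(((\a.a) e) e)) (\a.a))
Term 2: ((\a.(((\e.e) a) a)) (\e.e))
Alpha-equivalence: compare structure up to binder renaming.
Result: True

Answer: yes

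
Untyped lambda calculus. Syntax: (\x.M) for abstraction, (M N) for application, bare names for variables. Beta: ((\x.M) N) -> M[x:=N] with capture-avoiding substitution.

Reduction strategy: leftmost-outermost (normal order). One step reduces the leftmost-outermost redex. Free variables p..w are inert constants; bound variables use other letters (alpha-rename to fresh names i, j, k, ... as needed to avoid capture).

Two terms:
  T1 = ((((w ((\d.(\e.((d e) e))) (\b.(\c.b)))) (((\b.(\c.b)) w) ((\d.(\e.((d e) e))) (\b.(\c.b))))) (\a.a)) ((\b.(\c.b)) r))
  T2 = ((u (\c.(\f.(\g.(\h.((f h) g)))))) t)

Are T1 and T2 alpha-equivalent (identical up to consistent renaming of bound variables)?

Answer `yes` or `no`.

Answer: no

Derivation:
Term 1: ((((w ((\d.(\e.((d e) e))) (\b.(\c.b)))) (((\b.(\c.b)) w) ((\d.(\e.((d e) e))) (\b.(\c.b))))) (\a.a)) ((\b.(\c.b)) r))
Term 2: ((u (\c.(\f.(\g.(\h.((f h) g)))))) t)
Alpha-equivalence: compare structure up to binder renaming.
Result: False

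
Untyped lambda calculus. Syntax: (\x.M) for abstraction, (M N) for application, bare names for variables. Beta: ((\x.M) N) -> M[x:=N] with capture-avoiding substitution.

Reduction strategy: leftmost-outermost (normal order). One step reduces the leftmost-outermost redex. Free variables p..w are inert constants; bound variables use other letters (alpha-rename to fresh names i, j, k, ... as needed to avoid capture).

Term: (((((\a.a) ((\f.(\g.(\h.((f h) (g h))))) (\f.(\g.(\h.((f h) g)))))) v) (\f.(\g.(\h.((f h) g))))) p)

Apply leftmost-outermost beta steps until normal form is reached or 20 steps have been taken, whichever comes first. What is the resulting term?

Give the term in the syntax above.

Step 0: (((((\a.a) ((\f.(\g.(\h.((f h) (g h))))) (\f.(\g.(\h.((f h) g)))))) v) (\f.(\g.(\h.((f h) g))))) p)
Step 1: (((((\f.(\g.(\h.((f h) (g h))))) (\f.(\g.(\h.((f h) g))))) v) (\f.(\g.(\h.((f h) g))))) p)
Step 2: ((((\g.(\h.(((\f.(\g.(\h.((f h) g)))) h) (g h)))) v) (\f.(\g.(\h.((f h) g))))) p)
Step 3: (((\h.(((\f.(\g.(\h.((f h) g)))) h) (v h))) (\f.(\g.(\h.((f h) g))))) p)
Step 4: ((((\f.(\g.(\h.((f h) g)))) (\f.(\g.(\h.((f h) g))))) (v (\f.(\g.(\h.((f h) g)))))) p)
Step 5: (((\g.(\h.(((\f.(\g.(\h.((f h) g)))) h) g))) (v (\f.(\g.(\h.((f h) g)))))) p)
Step 6: ((\h.(((\f.(\g.(\h.((f h) g)))) h) (v (\f.(\g.(\h.((f h) g))))))) p)
Step 7: (((\f.(\g.(\h.((f h) g)))) p) (v (\f.(\g.(\h.((f h) g))))))
Step 8: ((\g.(\h.((p h) g))) (v (\f.(\g.(\h.((f h) g))))))
Step 9: (\h.((p h) (v (\f.(\g.(\h.((f h) g)))))))

Answer: (\h.((p h) (v (\f.(\g.(\h.((f h) g)))))))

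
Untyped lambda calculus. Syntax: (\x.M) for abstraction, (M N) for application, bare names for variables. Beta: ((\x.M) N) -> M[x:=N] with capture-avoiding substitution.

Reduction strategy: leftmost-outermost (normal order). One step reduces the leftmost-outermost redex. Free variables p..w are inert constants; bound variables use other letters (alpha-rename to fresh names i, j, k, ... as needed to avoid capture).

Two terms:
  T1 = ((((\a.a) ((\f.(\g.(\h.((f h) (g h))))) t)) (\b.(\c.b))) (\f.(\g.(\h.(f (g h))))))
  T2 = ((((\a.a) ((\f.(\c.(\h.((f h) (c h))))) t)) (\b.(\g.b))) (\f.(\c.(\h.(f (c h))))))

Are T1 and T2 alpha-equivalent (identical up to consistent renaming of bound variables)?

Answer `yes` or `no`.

Term 1: ((((\a.a) ((\f.(\g.(\h.((f h) (g h))))) t)) (\b.(\c.b))) (\f.(\g.(\h.(f (g h))))))
Term 2: ((((\a.a) ((\f.(\c.(\h.((f h) (c h))))) t)) (\b.(\g.b))) (\f.(\c.(\h.(f (c h))))))
Alpha-equivalence: compare structure up to binder renaming.
Result: True

Answer: yes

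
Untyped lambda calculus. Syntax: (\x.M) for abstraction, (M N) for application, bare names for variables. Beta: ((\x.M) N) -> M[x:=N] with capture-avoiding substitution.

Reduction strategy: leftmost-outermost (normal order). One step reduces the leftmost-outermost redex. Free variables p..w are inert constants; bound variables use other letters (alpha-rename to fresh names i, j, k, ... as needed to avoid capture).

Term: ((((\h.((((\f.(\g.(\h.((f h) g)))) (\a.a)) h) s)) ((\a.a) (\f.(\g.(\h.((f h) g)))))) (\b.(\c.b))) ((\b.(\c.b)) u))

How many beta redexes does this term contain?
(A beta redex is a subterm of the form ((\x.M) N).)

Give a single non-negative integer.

Term: ((((\h.((((\f.(\g.(\h.((f h) g)))) (\a.a)) h) s)) ((\a.a) (\f.(\g.(\h.((f h) g)))))) (\b.(\c.b))) ((\b.(\c.b)) u))
  Redex: ((\h.((((\f.(\g.(\h.((f h) g)))) (\a.a)) h) s)) ((\a.a) (\f.(\g.(\h.((f h) g))))))
  Redex: ((\f.(\g.(\h.((f h) g)))) (\a.a))
  Redex: ((\a.a) (\f.(\g.(\h.((f h) g)))))
  Redex: ((\b.(\c.b)) u)
Total redexes: 4

Answer: 4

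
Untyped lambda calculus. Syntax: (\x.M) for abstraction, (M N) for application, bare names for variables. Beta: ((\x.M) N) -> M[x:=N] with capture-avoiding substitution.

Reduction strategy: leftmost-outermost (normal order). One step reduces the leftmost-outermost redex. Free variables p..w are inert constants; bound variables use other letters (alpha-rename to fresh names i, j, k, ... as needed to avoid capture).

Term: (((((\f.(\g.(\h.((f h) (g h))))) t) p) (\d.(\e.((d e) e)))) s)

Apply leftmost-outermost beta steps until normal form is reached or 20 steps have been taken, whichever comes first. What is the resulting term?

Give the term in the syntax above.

Answer: (((t (\d.(\e.((d e) e)))) (p (\d.(\e.((d e) e))))) s)

Derivation:
Step 0: (((((\f.(\g.(\h.((f h) (g h))))) t) p) (\d.(\e.((d e) e)))) s)
Step 1: ((((\g.(\h.((t h) (g h)))) p) (\d.(\e.((d e) e)))) s)
Step 2: (((\h.((t h) (p h))) (\d.(\e.((d e) e)))) s)
Step 3: (((t (\d.(\e.((d e) e)))) (p (\d.(\e.((d e) e))))) s)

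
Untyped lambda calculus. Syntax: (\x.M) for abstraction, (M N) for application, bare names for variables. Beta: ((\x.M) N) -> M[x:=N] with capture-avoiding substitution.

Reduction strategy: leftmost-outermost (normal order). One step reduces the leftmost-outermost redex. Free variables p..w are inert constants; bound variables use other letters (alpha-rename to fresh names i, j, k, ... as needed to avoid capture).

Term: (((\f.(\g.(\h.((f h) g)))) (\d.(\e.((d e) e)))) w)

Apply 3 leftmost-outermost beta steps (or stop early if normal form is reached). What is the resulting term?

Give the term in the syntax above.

Step 0: (((\f.(\g.(\h.((f h) g)))) (\d.(\e.((d e) e)))) w)
Step 1: ((\g.(\h.(((\d.(\e.((d e) e))) h) g))) w)
Step 2: (\h.(((\d.(\e.((d e) e))) h) w))
Step 3: (\h.((\e.((h e) e)) w))

Answer: (\h.((\e.((h e) e)) w))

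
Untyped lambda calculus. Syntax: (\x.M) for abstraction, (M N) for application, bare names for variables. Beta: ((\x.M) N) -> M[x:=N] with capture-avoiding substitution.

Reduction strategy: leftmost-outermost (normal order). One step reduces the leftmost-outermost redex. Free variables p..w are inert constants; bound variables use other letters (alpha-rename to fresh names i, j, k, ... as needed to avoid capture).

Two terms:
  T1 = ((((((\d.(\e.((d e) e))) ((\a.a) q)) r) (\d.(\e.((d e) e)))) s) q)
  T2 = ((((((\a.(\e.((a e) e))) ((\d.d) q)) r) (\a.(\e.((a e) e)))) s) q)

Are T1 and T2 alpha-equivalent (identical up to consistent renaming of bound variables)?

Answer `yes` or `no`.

Answer: yes

Derivation:
Term 1: ((((((\d.(\e.((d e) e))) ((\a.a) q)) r) (\d.(\e.((d e) e)))) s) q)
Term 2: ((((((\a.(\e.((a e) e))) ((\d.d) q)) r) (\a.(\e.((a e) e)))) s) q)
Alpha-equivalence: compare structure up to binder renaming.
Result: True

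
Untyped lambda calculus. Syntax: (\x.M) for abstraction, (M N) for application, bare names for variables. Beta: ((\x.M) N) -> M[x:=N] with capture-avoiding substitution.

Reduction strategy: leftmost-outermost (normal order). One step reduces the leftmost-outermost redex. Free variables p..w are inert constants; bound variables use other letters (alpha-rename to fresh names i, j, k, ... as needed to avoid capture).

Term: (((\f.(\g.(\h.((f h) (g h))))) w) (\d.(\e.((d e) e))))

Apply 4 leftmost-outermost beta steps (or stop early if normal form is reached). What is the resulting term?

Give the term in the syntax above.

Step 0: (((\f.(\g.(\h.((f h) (g h))))) w) (\d.(\e.((d e) e))))
Step 1: ((\g.(\h.((w h) (g h)))) (\d.(\e.((d e) e))))
Step 2: (\h.((w h) ((\d.(\e.((d e) e))) h)))
Step 3: (\h.((w h) (\e.((h e) e))))
Step 4: (normal form reached)

Answer: (\h.((w h) (\e.((h e) e))))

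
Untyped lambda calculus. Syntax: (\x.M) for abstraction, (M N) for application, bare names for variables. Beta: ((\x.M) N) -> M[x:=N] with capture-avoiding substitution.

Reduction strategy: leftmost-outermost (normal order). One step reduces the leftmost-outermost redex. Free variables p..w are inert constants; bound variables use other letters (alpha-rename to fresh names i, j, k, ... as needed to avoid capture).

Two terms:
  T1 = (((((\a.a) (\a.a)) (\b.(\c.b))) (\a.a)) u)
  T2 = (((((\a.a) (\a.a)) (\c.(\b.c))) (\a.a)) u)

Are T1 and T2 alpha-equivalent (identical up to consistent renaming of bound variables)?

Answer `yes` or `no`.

Answer: yes

Derivation:
Term 1: (((((\a.a) (\a.a)) (\b.(\c.b))) (\a.a)) u)
Term 2: (((((\a.a) (\a.a)) (\c.(\b.c))) (\a.a)) u)
Alpha-equivalence: compare structure up to binder renaming.
Result: True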